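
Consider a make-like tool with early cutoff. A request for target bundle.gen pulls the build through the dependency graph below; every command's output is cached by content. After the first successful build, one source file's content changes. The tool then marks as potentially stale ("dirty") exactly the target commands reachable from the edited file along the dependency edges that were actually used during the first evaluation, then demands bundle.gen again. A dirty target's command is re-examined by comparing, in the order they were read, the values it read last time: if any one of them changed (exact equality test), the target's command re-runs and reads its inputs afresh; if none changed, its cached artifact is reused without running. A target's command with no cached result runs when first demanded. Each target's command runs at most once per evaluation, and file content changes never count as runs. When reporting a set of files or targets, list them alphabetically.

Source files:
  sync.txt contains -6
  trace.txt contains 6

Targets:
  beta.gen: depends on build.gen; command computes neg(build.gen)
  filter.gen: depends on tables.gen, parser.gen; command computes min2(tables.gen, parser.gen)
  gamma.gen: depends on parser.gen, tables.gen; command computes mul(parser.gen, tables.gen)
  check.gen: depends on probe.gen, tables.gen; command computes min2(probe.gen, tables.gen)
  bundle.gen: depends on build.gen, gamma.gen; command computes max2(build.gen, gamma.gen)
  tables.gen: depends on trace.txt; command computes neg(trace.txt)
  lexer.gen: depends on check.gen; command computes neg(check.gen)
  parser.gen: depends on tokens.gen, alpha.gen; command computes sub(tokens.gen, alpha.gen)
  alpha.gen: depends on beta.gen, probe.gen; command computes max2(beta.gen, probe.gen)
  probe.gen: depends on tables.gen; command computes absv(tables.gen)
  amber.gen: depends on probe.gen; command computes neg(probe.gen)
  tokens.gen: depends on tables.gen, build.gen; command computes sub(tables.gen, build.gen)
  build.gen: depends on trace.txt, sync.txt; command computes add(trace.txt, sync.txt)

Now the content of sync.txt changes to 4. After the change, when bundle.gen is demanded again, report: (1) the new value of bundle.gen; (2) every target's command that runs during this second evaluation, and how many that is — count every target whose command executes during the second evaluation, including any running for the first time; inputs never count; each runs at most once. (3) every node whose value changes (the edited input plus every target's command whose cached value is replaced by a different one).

Demanding bundle.gen again yields 132.
7 target commands run: alpha.gen, beta.gen, build.gen, bundle.gen, gamma.gen, parser.gen, tokens.gen.
The nodes whose values change: beta.gen, build.gen, bundle.gen, gamma.gen, parser.gen, sync.txt, tokens.gen.

First demand of the output computes:
  build.gen = add(6, -6) = 0
  beta.gen = neg(0) = 0
  tables.gen = neg(6) = -6
  probe.gen = absv(-6) = 6
  alpha.gen = max2(0, 6) = 6
  tokens.gen = sub(-6, 0) = -6
  parser.gen = sub(-6, 6) = -12
  gamma.gen = mul(-12, -6) = 72
  bundle.gen = max2(0, 72) = 72

After the edit, cleaning proceeds:
  build.gen: a read changed (sync.txt -6->4) — executes, giving 10.
  beta.gen: a read changed (build.gen 0->10) — executes, giving -10.
  alpha.gen: a read changed (beta.gen 0->-10) — executes, giving 6 — identical to its old value.
  tokens.gen: a read changed (build.gen 0->10) — executes, giving -16.
  parser.gen: a read changed (tokens.gen -6->-16) — executes, giving -22.
  gamma.gen: a read changed (parser.gen -12->-22) — executes, giving 132.
  bundle.gen: a read changed (build.gen 0->10; gamma.gen 72->132) — executes, giving 132.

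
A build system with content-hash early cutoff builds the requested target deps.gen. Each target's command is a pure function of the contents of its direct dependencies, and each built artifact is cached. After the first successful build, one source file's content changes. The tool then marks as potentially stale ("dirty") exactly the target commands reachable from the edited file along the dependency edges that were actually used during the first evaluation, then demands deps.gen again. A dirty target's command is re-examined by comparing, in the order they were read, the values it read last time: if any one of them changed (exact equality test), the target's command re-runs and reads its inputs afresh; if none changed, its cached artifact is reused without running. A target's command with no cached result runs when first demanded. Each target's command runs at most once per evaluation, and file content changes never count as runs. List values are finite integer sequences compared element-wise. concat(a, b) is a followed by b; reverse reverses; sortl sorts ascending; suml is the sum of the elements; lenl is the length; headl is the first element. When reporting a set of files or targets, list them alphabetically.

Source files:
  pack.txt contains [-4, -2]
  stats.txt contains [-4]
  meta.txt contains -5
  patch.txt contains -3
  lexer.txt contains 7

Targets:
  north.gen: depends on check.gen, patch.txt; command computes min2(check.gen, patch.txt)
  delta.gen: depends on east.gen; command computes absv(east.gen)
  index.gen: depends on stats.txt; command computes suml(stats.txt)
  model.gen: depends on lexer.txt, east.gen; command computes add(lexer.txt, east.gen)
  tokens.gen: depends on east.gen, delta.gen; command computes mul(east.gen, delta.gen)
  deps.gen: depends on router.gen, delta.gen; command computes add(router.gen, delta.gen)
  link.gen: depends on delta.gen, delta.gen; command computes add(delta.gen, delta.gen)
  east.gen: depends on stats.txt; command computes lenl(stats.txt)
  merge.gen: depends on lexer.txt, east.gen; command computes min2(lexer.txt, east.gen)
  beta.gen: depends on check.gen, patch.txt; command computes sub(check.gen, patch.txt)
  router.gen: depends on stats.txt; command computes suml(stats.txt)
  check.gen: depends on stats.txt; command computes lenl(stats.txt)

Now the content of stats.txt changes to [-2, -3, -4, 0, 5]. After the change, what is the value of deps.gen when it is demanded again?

New value of deps.gen: 1.

First evaluation (everything demanded from the output):
  east.gen = lenl([-4]) = 1
  delta.gen = absv(1) = 1
  router.gen = suml([-4]) = -4
  deps.gen = add(-4, 1) = -3

Propagation after the edit:
  east.gen: runs — stats.txt [-4]->[-2, -3, -4, 0, 5]; result 5.
  delta.gen: runs — east.gen 1->5; result 5.
  router.gen: runs — stats.txt [-4]->[-2, -3, -4, 0, 5]; result -4 (same value as before).
  deps.gen: runs — delta.gen 1->5; result 1.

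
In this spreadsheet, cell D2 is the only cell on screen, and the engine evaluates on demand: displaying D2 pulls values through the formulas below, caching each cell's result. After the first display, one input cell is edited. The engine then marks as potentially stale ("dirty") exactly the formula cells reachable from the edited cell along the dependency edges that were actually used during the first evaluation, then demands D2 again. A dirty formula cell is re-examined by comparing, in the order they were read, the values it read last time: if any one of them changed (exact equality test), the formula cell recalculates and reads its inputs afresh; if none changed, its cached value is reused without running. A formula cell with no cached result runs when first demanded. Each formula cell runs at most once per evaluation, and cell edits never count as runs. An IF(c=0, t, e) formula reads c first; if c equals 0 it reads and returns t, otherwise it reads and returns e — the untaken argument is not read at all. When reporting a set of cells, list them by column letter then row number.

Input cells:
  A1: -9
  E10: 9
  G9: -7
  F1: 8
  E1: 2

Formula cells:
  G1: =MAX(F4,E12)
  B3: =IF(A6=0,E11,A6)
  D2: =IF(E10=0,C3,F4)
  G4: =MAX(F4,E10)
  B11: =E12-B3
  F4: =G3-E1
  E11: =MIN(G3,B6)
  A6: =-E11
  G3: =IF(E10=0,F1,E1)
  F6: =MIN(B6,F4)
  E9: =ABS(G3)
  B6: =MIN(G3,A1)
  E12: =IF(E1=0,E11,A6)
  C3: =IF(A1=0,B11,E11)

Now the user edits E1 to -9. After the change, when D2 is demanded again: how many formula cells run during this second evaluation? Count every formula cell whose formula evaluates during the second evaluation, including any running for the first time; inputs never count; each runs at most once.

Run set: F4, G3 (2 run).
The important point: F4 recomputes to an identical value, and the output ends up unchanged.

Initial pass — values computed on the first demand:
  G3 = IF(E10=0: E10=9 -> else branch E1) = 2
  F4 = 2 - 2 = 0
  D2 = IF(E10=0: E10=9 -> else branch F4) = 0

Second demand — change propagation:
  G3: re-runs because E1 2->-9; new result -9.
  F4: re-runs because G3 2->-9; E1 2->-9; new result 0 (unchanged).
  D2: re-examined; everything it read last time is the same (E10 unchanged, F4 unchanged) — cache 0 kept, no run.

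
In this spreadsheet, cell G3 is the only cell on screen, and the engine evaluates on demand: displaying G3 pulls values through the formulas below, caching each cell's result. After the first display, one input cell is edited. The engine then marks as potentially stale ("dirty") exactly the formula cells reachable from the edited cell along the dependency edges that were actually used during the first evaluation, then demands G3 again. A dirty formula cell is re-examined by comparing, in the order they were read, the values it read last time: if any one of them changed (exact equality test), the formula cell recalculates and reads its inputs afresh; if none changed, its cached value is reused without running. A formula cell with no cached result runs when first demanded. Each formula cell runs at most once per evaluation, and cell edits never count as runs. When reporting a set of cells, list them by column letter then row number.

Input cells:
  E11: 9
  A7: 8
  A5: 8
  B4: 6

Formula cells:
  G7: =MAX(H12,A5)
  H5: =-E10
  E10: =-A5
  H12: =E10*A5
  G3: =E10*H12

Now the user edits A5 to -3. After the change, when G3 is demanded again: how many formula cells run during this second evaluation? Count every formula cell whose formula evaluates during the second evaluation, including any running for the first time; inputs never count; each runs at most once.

Initial pass — values computed on the first demand:
  E10 = -(8) = -8
  H12 = -8 * 8 = -64
  G3 = -8 * -64 = 512

Second demand — change propagation:
  E10: re-runs because A5 8->-3; new result 3.
  H12: re-runs because E10 -8->3; A5 8->-3; new result -9.
  G3: re-runs because E10 -8->3; H12 -64->-9; new result -27.

Run set: E10, G3, H12 (3 run).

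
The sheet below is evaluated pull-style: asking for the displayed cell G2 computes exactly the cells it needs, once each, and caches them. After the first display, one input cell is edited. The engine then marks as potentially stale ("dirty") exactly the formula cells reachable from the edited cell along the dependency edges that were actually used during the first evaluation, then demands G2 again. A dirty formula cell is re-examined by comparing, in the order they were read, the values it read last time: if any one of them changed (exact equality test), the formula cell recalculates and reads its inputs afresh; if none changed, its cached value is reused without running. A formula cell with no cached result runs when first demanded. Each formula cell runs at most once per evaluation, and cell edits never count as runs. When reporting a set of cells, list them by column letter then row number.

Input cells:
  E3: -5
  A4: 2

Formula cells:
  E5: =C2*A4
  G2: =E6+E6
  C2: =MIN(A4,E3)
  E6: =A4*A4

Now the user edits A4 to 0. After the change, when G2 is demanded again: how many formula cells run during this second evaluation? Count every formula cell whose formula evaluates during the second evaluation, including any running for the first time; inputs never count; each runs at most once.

First demand of the output computes:
  E6 = 2 * 2 = 4
  G2 = 4 + 4 = 8

After the edit, cleaning proceeds:
  E6: a read changed (A4 2->0; A4 2->0) — executes, giving 0.
  G2: a read changed (E6 4->0; E6 4->0) — executes, giving 0.

2 formula cells run: E6, G2.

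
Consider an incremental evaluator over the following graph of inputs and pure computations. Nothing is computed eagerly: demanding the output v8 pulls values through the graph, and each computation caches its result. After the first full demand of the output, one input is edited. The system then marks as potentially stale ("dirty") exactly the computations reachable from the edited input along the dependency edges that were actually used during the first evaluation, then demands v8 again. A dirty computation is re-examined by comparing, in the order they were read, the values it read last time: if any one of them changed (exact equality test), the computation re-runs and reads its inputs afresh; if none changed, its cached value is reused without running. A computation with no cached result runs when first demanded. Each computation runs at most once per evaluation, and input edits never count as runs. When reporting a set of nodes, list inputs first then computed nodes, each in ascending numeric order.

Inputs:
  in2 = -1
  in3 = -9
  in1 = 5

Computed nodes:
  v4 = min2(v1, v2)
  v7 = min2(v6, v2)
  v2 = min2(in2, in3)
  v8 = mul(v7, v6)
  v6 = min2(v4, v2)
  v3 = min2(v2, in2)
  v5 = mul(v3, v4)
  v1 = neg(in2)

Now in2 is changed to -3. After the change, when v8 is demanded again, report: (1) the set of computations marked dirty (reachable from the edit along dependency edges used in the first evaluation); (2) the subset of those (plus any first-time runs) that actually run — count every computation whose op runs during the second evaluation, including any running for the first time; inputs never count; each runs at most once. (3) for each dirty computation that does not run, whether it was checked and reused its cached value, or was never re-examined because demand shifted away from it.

Dirty set: v1, v2, v4, v6, v7, v8.
Run set: v1, v2, v4 (3 run).
Re-examined without running (cache reused): v6, v7, v8.
The important point: at v6 every value read last time is unchanged, so the dirty flag clears without a run.

Initial pass — values computed on the first demand:
  v1 = neg(-1) = 1
  v2 = min2(-1, -9) = -9
  v4 = min2(1, -9) = -9
  v6 = min2(-9, -9) = -9
  v7 = min2(-9, -9) = -9
  v8 = mul(-9, -9) = 81

Second demand — change propagation:
  v1: re-runs because in2 -1->-3; new result 3.
  v2: re-runs because in2 -1->-3; new result -9 (unchanged).
  v4: re-runs because v1 1->3; new result -9 (unchanged).
  v6: re-examined; everything it read last time is the same (v4 unchanged, v2 unchanged) — cache -9 kept, no run.
  v7: re-examined; everything it read last time is the same (v6 unchanged, v2 unchanged) — cache -9 kept, no run.
  v8: re-examined; everything it read last time is the same (v7 unchanged, v6 unchanged) — cache 81 kept, no run.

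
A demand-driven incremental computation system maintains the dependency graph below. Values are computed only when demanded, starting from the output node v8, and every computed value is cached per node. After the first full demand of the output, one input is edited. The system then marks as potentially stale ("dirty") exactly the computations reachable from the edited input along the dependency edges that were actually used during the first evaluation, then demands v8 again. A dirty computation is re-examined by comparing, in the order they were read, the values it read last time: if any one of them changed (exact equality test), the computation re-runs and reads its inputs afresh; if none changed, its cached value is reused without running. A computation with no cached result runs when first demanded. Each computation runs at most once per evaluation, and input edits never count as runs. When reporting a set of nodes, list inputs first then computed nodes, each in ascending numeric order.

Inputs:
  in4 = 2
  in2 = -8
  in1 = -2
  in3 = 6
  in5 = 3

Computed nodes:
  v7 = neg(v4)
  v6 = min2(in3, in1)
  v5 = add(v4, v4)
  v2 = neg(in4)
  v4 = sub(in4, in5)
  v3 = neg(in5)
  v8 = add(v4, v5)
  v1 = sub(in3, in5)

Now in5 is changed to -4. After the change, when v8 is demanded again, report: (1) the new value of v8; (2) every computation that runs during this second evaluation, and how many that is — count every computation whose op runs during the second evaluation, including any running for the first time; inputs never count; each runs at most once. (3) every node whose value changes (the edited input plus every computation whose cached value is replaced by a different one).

First evaluation (everything demanded from the output):
  v4 = sub(2, 3) = -1
  v5 = add(-1, -1) = -2
  v8 = add(-1, -2) = -3

Propagation after the edit:
  v4: runs — in5 3->-4; result 6.
  v5: runs — v4 -1->6; v4 -1->6; result 12.
  v8: runs — v4 -1->6; v5 -2->12; result 18.

New value of v8: 18.
Computations that run: v4, v5, v8 — 3 in total.
Values that change: in5, v4, v5, v8.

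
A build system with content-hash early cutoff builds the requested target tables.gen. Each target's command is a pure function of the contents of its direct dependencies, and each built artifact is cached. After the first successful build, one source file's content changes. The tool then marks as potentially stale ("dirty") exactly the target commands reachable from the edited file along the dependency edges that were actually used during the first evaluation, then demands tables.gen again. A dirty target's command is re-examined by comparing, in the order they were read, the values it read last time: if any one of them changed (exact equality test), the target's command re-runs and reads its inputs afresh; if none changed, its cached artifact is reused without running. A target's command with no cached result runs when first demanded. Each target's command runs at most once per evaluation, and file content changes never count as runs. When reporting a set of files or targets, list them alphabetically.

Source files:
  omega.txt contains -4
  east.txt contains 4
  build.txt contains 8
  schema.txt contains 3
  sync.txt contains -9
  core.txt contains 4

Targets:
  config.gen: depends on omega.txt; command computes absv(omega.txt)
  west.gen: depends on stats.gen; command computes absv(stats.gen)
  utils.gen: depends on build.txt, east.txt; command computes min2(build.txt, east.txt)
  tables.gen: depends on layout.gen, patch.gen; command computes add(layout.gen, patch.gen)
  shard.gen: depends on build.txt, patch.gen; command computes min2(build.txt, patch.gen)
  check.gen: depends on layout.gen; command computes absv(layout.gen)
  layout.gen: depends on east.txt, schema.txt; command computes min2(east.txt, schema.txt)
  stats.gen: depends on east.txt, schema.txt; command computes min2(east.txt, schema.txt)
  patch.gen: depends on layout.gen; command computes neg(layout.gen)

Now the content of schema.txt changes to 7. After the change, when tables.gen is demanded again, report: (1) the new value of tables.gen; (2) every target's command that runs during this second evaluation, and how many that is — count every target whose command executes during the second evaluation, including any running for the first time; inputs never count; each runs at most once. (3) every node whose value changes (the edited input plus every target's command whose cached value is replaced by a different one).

New value of tables.gen: 0.
Target commands that run: layout.gen, patch.gen, tables.gen — 3 in total.
Values that change: layout.gen, patch.gen, schema.txt.

First evaluation (everything demanded from the output):
  layout.gen = min2(4, 3) = 3
  patch.gen = neg(3) = -3
  tables.gen = add(3, -3) = 0

Propagation after the edit:
  layout.gen: runs — schema.txt 3->7; result 4.
  patch.gen: runs — layout.gen 3->4; result -4.
  tables.gen: runs — layout.gen 3->4; patch.gen -3->-4; result 0 (same value as before).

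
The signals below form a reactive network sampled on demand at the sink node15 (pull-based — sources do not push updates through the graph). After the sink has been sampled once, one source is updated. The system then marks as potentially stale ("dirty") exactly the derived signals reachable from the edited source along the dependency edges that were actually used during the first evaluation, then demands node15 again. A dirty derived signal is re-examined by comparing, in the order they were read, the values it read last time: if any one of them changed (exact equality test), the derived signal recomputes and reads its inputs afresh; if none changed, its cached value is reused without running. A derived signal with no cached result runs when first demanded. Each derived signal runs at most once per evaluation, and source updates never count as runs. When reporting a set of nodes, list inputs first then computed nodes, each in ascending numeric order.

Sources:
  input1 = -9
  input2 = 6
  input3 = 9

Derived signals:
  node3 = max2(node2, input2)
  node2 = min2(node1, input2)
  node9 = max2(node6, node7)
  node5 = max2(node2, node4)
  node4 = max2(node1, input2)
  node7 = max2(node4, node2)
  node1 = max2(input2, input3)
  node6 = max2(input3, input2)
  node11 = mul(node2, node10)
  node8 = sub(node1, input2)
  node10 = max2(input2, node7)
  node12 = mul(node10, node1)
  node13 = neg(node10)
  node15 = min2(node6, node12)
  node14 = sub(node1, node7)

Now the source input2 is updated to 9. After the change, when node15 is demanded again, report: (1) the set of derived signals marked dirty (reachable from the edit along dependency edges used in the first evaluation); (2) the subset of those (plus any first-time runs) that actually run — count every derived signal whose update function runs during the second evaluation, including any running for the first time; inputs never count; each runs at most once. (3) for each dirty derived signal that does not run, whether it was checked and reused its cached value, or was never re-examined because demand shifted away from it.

Dirty set: node1, node2, node4, node6, node7, node10, node12, node15.
Run set: node1, node2, node4, node6, node7, node10 (6 run).
Re-examined without running (cache reused): node12, node15.
The important point: at node12 every value read last time is unchanged, so the dirty flag clears without a run.

Initial pass — values computed on the first demand:
  node1 = max2(6, 9) = 9
  node2 = min2(9, 6) = 6
  node4 = max2(9, 6) = 9
  node6 = max2(9, 6) = 9
  node7 = max2(9, 6) = 9
  node10 = max2(6, 9) = 9
  node12 = mul(9, 9) = 81
  node15 = min2(9, 81) = 9

Second demand — change propagation:
  node1: re-runs because input2 6->9; new result 9 (unchanged).
  node2: re-runs because input2 6->9; new result 9.
  node4: re-runs because input2 6->9; new result 9 (unchanged).
  node6: re-runs because input2 6->9; new result 9 (unchanged).
  node7: re-runs because node2 6->9; new result 9 (unchanged).
  node10: re-runs because input2 6->9; new result 9 (unchanged).
  node12: re-examined; everything it read last time is the same (node10 unchanged, node1 unchanged) — cache 81 kept, no run.
  node15: re-examined; everything it read last time is the same (node6 unchanged, node12 unchanged) — cache 9 kept, no run.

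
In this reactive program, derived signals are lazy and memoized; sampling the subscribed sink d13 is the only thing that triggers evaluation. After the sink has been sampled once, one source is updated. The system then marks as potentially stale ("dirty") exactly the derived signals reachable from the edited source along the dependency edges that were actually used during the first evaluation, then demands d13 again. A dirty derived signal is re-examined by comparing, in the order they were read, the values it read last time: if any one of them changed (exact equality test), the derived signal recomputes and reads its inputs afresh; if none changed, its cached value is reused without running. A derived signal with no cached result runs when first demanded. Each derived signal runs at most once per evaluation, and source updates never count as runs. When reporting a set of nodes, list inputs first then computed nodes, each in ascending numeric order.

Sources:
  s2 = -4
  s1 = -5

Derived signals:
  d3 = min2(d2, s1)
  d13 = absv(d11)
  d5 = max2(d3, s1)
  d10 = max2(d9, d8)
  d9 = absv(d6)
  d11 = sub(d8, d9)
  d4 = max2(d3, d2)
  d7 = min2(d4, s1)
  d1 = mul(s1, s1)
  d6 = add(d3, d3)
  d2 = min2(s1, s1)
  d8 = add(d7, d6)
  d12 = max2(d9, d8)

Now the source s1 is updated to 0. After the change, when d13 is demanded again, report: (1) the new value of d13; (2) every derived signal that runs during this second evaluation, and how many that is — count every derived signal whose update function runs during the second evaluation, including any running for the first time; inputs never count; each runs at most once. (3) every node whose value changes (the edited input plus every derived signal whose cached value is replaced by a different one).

Demanding d13 again yields 0.
9 derived signals run: d2, d3, d4, d6, d7, d8, d9, d11, d13.
The nodes whose values change: s1, d2, d3, d4, d6, d7, d8, d9, d11, d13.

First demand of the output computes:
  d2 = min2(-5, -5) = -5
  d3 = min2(-5, -5) = -5
  d4 = max2(-5, -5) = -5
  d6 = add(-5, -5) = -10
  d7 = min2(-5, -5) = -5
  d8 = add(-5, -10) = -15
  d9 = absv(-10) = 10
  d11 = sub(-15, 10) = -25
  d13 = absv(-25) = 25

After the edit, cleaning proceeds:
  d2: a read changed (s1 -5->0; s1 -5->0) — executes, giving 0.
  d3: a read changed (d2 -5->0; s1 -5->0) — executes, giving 0.
  d4: a read changed (d3 -5->0; d2 -5->0) — executes, giving 0.
  d6: a read changed (d3 -5->0; d3 -5->0) — executes, giving 0.
  d7: a read changed (d4 -5->0; s1 -5->0) — executes, giving 0.
  d8: a read changed (d7 -5->0; d6 -10->0) — executes, giving 0.
  d9: a read changed (d6 -10->0) — executes, giving 0.
  d11: a read changed (d8 -15->0; d9 10->0) — executes, giving 0.
  d13: a read changed (d11 -25->0) — executes, giving 0.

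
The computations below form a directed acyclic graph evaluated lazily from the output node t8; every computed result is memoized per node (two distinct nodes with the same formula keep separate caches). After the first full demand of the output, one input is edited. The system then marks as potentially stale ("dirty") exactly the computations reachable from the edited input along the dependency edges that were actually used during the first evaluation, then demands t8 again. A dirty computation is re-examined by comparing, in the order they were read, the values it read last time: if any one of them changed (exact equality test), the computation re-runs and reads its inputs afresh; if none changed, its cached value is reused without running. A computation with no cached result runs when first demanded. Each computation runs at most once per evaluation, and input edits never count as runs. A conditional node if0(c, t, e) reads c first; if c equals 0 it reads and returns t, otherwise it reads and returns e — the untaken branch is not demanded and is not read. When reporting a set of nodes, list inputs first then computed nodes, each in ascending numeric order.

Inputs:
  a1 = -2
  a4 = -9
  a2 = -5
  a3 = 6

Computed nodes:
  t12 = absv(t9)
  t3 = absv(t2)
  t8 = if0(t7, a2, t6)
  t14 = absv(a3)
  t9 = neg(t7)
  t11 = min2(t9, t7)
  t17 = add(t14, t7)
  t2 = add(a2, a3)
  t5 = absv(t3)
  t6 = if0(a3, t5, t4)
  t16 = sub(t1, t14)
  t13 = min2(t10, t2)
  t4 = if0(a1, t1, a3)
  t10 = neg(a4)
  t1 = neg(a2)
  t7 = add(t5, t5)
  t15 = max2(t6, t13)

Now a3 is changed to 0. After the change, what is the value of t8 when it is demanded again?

Demanding t8 again yields 5.
Note the branch switch — demand abandons t4, which is never re-examined.

First demand of the output computes:
  t2 = add(-5, 6) = 1
  t3 = absv(1) = 1
  t4 = if0(a1=-2 -> else branch a3) = 6
  t5 = absv(1) = 1
  t6 = if0(a3=6 -> else branch t4) = 6
  t7 = add(1, 1) = 2
  t8 = if0(t7=2 -> else branch t6) = 6

After the edit, cleaning proceeds:
  t2: a read changed (a3 6->0) — executes, giving -5.
  t3: a read changed (t2 1->-5) — executes, giving 5.
  t4: stays stale; no demand reaches it after the flip.
  t5: a read changed (t3 1->5) — executes, giving 5.
  t6: a read changed (a3 6->0) — executes, giving 5.
  t7: a read changed (t5 1->5; t5 1->5) — executes, giving 10.
  t8: a read changed (t7 2->10; t6 6->5) — executes, giving 5.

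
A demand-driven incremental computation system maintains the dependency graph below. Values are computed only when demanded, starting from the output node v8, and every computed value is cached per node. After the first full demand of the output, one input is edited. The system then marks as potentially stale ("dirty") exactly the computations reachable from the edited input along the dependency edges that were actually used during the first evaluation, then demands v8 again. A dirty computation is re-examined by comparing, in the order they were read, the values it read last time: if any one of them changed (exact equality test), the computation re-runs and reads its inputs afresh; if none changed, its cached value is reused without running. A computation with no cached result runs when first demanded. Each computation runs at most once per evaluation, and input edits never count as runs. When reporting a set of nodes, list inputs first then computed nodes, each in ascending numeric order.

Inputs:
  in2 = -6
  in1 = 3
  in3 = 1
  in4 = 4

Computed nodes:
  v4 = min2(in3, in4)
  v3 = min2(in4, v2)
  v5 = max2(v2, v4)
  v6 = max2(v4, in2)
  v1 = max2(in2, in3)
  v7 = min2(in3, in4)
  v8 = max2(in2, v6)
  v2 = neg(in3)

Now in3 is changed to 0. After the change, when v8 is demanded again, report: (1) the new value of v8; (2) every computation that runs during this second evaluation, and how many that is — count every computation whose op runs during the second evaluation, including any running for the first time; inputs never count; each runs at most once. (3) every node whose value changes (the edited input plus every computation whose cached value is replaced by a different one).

First evaluation (everything demanded from the output):
  v4 = min2(1, 4) = 1
  v6 = max2(1, -6) = 1
  v8 = max2(-6, 1) = 1

Propagation after the edit:
  v4: runs — in3 1->0; result 0.
  v6: runs — v4 1->0; result 0.
  v8: runs — v6 1->0; result 0.

New value of v8: 0.
Computations that run: v4, v6, v8 — 3 in total.
Values that change: in3, v4, v6, v8.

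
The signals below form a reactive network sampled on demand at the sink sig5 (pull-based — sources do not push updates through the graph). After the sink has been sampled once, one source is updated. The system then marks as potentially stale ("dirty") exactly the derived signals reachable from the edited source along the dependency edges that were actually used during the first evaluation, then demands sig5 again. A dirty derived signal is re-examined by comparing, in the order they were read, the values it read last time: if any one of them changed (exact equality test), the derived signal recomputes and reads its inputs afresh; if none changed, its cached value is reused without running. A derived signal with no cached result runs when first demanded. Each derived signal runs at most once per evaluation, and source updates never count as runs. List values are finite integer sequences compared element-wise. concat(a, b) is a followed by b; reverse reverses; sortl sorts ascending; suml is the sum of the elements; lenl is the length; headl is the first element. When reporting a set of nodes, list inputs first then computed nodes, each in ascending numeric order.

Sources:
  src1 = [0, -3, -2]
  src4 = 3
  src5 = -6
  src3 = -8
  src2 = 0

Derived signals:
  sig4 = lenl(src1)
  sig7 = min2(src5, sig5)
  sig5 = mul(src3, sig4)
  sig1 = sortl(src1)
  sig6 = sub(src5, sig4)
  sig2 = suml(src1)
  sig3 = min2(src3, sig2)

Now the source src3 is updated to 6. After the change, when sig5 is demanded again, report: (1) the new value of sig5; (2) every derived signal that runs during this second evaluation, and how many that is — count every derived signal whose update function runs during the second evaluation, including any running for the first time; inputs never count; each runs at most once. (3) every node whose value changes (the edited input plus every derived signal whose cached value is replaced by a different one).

Initial pass — values computed on the first demand:
  sig4 = lenl([0, -3, -2]) = 3
  sig5 = mul(-8, 3) = -24

Second demand — change propagation:
  sig5: re-runs because src3 -8->6; new result 18.

sig5 now evaluates to 18.
Run set: sig5 (1 run).
Changed values: src3, sig5.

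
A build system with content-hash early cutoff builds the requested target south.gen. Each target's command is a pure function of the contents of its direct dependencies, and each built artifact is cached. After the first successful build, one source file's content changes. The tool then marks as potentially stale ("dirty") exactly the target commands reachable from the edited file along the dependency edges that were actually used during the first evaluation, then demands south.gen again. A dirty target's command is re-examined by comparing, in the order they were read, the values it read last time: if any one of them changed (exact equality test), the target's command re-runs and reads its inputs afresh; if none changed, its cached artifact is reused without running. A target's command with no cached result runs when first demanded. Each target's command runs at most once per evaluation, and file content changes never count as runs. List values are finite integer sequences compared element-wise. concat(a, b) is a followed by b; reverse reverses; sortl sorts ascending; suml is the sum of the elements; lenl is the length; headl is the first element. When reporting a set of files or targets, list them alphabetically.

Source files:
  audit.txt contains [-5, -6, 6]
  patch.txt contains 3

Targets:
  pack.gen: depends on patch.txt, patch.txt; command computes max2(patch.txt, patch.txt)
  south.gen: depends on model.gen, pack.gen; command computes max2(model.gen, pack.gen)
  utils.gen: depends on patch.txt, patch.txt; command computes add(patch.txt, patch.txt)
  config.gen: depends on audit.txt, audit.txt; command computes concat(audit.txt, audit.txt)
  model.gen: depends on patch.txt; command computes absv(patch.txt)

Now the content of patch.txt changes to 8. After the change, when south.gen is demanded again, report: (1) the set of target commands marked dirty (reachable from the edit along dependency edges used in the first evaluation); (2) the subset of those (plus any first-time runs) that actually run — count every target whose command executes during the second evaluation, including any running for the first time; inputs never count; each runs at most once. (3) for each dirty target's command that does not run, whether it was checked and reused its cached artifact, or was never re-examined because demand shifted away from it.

First evaluation (everything demanded from the output):
  model.gen = absv(3) = 3
  pack.gen = max2(3, 3) = 3
  south.gen = max2(3, 3) = 3

Propagation after the edit:
  model.gen: runs — patch.txt 3->8; result 8.
  pack.gen: runs — patch.txt 3->8; patch.txt 3->8; result 8.
  south.gen: runs — model.gen 3->8; pack.gen 3->8; result 8.

Marked dirty: model.gen, pack.gen, south.gen.
Target commands that run: model.gen, pack.gen, south.gen — 3 in total.
Every dirty target's command ran.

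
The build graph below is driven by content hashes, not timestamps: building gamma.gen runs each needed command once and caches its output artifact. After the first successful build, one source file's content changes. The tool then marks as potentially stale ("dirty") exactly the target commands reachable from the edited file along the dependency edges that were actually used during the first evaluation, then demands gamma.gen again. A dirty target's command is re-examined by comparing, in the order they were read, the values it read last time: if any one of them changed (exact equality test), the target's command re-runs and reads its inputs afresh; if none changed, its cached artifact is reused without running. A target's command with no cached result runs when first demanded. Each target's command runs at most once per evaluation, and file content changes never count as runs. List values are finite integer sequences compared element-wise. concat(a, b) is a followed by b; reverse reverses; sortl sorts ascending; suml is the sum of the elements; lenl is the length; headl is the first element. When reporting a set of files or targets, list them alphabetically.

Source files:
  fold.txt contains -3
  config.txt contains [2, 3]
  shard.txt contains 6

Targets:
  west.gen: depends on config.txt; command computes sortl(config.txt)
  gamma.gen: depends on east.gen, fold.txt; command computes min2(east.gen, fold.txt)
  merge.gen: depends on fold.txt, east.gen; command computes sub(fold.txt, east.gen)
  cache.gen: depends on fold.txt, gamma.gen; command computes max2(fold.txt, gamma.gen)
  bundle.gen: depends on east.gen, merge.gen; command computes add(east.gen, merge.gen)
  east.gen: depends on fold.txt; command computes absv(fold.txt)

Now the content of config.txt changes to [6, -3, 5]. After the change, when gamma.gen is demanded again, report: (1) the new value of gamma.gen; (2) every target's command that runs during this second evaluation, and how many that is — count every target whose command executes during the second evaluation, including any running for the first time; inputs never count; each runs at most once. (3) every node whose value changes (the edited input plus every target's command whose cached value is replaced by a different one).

gamma.gen now evaluates to -3.
Run set: none (0 run).
Changed values: config.txt.
The important point: nothing the output needs ever reads config.txt, so the edit is invisible to it.

Initial pass — values computed on the first demand:
  east.gen = absv(-3) = 3
  gamma.gen = min2(3, -3) = -3

Second demand — change propagation:
  no demanded computation ever read config.txt, so the edit dirties nothing and nothing runs.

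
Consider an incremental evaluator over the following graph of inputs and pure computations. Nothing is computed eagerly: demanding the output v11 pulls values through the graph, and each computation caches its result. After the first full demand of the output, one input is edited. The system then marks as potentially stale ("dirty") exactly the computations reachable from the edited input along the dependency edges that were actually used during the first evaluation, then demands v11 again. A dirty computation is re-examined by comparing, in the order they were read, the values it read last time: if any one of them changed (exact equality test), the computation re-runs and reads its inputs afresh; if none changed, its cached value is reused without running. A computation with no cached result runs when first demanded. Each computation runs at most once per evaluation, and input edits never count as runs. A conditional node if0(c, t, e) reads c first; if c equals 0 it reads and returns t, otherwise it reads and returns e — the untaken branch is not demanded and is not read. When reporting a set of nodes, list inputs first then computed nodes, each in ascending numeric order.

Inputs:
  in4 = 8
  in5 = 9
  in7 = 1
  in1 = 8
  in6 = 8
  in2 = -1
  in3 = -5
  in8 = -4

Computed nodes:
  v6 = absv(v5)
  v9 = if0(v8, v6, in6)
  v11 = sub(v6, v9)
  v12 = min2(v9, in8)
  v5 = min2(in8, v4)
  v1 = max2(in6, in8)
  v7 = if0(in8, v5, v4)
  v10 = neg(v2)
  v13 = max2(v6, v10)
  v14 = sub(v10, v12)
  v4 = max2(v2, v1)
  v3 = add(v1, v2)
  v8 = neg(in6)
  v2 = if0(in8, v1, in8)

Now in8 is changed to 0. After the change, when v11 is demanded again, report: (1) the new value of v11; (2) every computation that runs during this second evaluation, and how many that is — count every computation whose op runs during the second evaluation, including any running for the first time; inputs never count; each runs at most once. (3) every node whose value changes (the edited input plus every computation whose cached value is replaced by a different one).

Initial pass — values computed on the first demand:
  v1 = max2(8, -4) = 8
  v2 = if0(in8=-4 -> else branch in8) = -4
  v4 = max2(-4, 8) = 8
  v5 = min2(-4, 8) = -4
  v6 = absv(-4) = 4
  v8 = neg(8) = -8
  v9 = if0(v8=-8 -> else branch in6) = 8
  v11 = sub(4, 8) = -4

Second demand — change propagation:
  v1: re-runs because in8 -4->0; new result 8 (unchanged).
  v2: re-runs because in8 -4->0; in8 -4->0; new result 8.
  v4: re-runs because v2 -4->8; new result 8 (unchanged).
  v5: re-runs because in8 -4->0; new result 0.
  v6: re-runs because v5 -4->0; new result 0.
  v11: re-runs because v6 4->0; new result -8.

v11 now evaluates to -8.
Run set: v1, v2, v4, v5, v6, v11 (6 run).
Changed values: in8, v2, v5, v6, v11.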